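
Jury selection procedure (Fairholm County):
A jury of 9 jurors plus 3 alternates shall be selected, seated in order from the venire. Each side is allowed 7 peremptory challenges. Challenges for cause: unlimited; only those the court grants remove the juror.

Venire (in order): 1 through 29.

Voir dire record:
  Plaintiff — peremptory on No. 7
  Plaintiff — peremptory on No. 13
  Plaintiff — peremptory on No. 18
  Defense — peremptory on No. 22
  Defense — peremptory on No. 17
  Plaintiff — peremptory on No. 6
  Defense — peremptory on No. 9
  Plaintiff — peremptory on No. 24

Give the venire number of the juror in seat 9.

Removed: #6, #7, #9, #13, #17, #18, #22, #24.
Filling seats in venire order through position 9: #1, #2, #3, #4, #5, #8, #10, #11, #12.
So seat 9 is #12.

12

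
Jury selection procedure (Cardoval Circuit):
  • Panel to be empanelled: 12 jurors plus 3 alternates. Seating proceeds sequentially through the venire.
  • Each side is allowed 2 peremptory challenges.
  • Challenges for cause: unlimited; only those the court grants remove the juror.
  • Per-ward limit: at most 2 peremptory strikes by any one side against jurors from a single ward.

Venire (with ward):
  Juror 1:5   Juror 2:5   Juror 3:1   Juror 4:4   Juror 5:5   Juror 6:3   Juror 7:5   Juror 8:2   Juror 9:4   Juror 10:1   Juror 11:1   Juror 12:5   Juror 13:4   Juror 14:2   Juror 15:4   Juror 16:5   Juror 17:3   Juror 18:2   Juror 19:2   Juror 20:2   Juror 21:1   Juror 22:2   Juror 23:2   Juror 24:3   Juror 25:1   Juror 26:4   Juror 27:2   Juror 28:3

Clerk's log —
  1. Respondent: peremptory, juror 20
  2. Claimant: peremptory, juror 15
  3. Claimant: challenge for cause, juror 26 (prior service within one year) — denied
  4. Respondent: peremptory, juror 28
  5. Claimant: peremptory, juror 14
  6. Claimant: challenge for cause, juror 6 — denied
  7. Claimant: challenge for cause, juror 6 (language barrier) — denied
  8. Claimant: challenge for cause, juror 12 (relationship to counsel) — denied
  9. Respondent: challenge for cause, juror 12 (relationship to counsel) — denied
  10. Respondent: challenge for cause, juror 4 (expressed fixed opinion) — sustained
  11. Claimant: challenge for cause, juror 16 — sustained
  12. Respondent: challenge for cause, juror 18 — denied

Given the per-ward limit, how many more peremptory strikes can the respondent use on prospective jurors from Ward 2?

Respondent peremptories so far: #20, #28 — 2 of 2 used, 0 left overall.
Against Ward 2: #20 — 1 used; per-ward cap 2 leaves 1.
Binding limit: min(0, 1) = 0.

0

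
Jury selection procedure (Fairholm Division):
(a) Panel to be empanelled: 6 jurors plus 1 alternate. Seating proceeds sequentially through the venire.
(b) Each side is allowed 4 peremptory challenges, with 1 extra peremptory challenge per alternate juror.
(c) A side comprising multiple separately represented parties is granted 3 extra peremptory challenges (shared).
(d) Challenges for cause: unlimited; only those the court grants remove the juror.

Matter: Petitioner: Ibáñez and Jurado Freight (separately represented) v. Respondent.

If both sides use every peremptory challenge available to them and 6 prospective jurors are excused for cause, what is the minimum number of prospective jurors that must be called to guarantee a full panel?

Seats to fill: 6 + 1 alternates = 7.
Peremptories — Petitioner: 4 + 1×1 + 3 = 8; Respondent: 4 + 1×1 = 5; total 13.
For-cause removals: 6.
Minimum venire: 7 + 13 + 6 = 26.

26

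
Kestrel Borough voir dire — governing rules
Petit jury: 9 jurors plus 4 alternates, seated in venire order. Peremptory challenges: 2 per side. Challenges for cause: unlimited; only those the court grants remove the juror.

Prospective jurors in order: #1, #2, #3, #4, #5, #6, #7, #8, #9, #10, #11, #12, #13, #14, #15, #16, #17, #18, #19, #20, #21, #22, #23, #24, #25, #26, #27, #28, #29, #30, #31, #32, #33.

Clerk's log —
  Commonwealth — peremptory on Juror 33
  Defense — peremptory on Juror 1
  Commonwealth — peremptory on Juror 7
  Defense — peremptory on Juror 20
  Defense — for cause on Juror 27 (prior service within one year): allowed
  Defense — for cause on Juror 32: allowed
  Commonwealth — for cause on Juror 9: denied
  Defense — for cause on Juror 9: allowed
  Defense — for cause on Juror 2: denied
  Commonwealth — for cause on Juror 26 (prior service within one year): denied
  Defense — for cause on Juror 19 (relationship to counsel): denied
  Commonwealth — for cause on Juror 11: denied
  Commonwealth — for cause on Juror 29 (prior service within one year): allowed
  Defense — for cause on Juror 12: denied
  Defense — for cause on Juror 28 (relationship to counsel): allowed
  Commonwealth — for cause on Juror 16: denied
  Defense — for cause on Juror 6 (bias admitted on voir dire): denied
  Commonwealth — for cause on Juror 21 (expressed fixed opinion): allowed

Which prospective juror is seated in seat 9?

Removed: #1, #7, #9, #20, #21, #27, #28, #29, #32, #33. (#2, #6, #11, #12, #16, #19, #26 stay — for-cause denied.)
Seating in order: seats 1–9 → #2, #3, #4, #5, #6, #8, #10, #11, #12; alternates → #13, #14, #15, #16.
So seat 9 is #12.

12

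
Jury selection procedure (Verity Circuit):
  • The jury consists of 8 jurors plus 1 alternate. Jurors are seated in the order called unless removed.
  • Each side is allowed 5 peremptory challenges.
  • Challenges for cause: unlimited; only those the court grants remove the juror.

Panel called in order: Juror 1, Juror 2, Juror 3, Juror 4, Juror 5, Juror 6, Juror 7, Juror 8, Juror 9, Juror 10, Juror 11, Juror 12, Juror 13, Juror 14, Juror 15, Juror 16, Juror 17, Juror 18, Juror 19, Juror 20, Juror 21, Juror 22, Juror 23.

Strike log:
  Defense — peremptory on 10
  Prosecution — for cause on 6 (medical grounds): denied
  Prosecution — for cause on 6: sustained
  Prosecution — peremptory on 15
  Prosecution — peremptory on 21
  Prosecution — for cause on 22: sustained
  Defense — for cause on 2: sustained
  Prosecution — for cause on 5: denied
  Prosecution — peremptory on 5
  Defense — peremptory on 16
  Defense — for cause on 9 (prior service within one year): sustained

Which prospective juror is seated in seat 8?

Removed: #2, #5, #6, #9, #10, #15, #16, #21, #22.
Seating in order: seats 1–8 → #1, #3, #4, #7, #8, #11, #12, #13; alternates → #14.
So seat 8 is #13.

13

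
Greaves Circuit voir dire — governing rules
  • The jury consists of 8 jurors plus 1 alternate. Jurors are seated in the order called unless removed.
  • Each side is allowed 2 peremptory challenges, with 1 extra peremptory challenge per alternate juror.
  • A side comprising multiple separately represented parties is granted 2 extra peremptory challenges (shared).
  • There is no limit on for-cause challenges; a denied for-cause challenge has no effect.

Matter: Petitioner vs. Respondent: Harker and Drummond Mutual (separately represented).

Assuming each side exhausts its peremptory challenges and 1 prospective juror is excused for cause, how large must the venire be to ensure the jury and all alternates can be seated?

18

Seats to fill: 8 + 1 alternates = 9.
Peremptories — Petitioner: 2 + 1×1 = 3; Respondent: 2 + 1×1 + 2 = 5; total 8.
For-cause removals: 1.
Minimum venire: 9 + 8 + 1 = 18.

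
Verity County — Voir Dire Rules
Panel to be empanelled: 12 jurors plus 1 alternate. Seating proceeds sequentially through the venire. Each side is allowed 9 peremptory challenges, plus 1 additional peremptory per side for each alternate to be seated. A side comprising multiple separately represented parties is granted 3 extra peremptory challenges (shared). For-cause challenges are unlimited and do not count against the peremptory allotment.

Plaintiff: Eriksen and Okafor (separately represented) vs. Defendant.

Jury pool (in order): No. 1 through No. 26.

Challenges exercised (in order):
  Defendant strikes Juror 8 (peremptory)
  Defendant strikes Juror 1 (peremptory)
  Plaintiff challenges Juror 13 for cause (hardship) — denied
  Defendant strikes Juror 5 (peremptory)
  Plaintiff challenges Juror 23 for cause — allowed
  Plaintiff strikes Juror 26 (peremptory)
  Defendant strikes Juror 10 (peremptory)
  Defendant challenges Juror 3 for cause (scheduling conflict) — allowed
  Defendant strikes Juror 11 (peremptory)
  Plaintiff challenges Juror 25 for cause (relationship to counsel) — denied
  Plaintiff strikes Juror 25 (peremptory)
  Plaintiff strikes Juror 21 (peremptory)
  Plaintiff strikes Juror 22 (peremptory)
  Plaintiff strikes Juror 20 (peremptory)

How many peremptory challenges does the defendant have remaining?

Defendant allotment: 9 base + 1 × 1 alternate = 10.
Defendant peremptories used: #8, #1, #5, #10, #11 — 5 (the for-cause on #3 doesn't count).
Remaining: 10 − 5 = 5.

5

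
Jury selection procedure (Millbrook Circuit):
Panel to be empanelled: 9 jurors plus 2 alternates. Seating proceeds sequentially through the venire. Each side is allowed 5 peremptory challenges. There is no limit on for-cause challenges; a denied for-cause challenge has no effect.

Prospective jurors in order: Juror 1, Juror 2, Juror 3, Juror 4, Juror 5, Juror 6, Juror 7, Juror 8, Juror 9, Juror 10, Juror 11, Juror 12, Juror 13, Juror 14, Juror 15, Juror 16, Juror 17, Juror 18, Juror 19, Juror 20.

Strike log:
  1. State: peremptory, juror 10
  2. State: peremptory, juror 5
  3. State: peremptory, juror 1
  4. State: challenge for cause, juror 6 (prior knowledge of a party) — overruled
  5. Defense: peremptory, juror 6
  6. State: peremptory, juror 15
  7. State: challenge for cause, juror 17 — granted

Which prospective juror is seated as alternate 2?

16

Removed: #1, #5, #6, #10, #15, #17.
Seating in order: seats 1–9 → #2, #3, #4, #7, #8, #9, #11, #12, #13; alternates → #14, #16.
So alternate 2 is #16.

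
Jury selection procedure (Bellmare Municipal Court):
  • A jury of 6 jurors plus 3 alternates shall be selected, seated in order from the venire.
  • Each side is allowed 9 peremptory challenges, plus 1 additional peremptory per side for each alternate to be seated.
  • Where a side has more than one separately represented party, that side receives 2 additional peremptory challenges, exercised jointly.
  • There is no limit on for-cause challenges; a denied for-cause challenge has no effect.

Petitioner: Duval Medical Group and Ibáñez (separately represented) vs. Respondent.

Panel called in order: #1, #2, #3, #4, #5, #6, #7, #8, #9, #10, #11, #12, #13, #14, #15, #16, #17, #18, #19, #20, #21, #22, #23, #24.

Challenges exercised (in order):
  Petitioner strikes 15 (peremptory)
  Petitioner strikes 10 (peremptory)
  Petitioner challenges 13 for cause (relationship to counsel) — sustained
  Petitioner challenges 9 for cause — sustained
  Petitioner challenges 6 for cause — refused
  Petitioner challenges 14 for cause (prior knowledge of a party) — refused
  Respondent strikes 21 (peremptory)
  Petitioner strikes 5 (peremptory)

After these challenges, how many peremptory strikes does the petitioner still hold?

Petitioner allotment: 9 base + 1 × 3 alternates + 2 multi-party = 14.
Petitioner peremptories used: #15, #10, #5 — 3 (for-cause on #13, #9, #6, #14 don't count).
Remaining: 14 − 3 = 11.

11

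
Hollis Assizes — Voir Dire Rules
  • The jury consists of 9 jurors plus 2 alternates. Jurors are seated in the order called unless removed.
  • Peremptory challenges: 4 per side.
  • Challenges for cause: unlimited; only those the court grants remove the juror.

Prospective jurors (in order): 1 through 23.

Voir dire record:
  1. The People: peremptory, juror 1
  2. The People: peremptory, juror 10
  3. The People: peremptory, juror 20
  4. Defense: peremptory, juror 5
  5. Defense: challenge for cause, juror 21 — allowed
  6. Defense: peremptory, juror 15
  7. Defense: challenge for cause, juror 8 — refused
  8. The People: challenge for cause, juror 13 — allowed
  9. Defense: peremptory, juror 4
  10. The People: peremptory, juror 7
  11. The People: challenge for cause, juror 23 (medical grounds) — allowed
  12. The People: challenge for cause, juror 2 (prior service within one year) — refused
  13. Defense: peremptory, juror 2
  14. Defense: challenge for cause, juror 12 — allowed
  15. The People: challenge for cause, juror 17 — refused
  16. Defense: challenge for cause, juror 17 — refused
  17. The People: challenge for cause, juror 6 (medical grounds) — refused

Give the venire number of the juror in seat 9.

18

Removed: #1, #2, #4, #5, #7, #10, #12, #13, #15, #20, #21, #23. (#6, #8, #17 stay — for-cause denied.)
Seating in order: seats 1–9 → #3, #6, #8, #9, #11, #14, #16, #17, #18; alternates → #19, #22.
So seat 9 is #18.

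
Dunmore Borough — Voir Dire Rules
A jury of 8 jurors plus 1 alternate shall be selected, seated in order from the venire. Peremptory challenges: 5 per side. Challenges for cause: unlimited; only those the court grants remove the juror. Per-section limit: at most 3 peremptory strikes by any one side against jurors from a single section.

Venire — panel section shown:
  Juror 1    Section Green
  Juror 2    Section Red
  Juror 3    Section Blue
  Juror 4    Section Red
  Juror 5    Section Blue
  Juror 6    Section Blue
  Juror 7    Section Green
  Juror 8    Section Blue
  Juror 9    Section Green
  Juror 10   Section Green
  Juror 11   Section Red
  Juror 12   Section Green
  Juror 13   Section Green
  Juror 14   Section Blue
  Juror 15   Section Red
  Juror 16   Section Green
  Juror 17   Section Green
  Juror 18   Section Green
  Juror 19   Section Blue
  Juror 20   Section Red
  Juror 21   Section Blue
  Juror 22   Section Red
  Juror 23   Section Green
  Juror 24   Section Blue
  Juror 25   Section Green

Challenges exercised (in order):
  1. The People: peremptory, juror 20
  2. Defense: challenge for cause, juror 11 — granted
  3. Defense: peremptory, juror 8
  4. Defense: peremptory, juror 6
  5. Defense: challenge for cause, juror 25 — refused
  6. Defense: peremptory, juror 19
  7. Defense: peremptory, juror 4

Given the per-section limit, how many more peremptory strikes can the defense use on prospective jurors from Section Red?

Defense peremptories so far: #8, #6, #19, #4 — 4 of 5 used, 1 left overall.
Against Section Red: #4 — 1 used; per-section cap 3 leaves 2.
Binding limit: min(1, 2) = 1.

1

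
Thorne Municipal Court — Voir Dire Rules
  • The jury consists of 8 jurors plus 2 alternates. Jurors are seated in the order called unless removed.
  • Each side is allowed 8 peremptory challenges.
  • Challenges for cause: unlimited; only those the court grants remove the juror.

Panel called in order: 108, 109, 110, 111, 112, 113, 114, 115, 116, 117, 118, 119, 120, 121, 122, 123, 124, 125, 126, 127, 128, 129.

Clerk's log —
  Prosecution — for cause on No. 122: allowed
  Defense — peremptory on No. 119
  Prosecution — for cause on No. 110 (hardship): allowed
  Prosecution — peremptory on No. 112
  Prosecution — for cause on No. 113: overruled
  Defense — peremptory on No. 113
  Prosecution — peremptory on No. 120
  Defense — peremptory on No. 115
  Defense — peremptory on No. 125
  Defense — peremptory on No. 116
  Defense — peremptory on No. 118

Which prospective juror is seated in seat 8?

124

Removed: #110, #112, #113, #115, #116, #118, #119, #120, #122, #125.
Seating in order: seats 1–8 → #108, #109, #111, #114, #117, #121, #123, #124; alternates → #126, #127.
So seat 8 is #124.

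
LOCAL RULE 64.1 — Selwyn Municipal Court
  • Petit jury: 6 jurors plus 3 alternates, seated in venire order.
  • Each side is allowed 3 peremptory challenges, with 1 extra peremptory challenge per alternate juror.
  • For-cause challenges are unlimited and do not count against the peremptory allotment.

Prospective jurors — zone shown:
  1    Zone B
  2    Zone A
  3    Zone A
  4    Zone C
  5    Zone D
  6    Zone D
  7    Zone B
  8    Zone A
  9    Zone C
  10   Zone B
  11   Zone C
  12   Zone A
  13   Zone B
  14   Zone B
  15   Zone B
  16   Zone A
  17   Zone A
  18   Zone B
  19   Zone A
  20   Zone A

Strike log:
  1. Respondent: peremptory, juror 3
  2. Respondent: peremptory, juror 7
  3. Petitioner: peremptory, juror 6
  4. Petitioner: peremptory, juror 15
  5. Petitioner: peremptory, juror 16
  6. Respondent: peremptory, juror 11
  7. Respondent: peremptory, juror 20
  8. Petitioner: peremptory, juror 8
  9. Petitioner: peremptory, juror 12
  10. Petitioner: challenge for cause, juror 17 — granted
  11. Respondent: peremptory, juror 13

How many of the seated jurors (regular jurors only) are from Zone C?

2

Removed: #3, #6, #7, #8, #11, #12, #13, #15, #16, #17, #20.
Seated jurors 1–6: #1, #2, #4, #5, #9, #10 (alternates #14, #18, #19 not counted).
Of those, in Zone C: #4, #9 → 2.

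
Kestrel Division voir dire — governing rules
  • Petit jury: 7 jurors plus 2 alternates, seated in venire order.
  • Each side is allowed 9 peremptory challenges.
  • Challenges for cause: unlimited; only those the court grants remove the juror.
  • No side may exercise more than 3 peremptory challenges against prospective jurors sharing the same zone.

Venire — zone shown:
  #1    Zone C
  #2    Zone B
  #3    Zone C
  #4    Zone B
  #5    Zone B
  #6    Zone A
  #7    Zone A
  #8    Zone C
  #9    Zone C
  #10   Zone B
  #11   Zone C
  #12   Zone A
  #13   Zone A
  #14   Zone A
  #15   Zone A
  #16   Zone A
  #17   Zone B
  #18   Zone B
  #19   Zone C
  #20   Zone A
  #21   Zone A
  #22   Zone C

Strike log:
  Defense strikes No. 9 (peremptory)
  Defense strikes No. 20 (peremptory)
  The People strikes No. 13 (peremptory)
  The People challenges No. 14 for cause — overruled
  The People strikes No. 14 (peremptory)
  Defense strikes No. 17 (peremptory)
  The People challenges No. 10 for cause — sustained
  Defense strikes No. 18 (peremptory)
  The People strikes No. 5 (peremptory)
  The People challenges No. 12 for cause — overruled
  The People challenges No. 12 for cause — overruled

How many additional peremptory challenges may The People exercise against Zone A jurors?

The People peremptories so far: #13, #14, #5 — 3 of 9 used, 6 left overall.
Against Zone A: #13, #14 — 2 used; per-zone cap 3 leaves 1.
Binding limit: min(6, 1) = 1.

1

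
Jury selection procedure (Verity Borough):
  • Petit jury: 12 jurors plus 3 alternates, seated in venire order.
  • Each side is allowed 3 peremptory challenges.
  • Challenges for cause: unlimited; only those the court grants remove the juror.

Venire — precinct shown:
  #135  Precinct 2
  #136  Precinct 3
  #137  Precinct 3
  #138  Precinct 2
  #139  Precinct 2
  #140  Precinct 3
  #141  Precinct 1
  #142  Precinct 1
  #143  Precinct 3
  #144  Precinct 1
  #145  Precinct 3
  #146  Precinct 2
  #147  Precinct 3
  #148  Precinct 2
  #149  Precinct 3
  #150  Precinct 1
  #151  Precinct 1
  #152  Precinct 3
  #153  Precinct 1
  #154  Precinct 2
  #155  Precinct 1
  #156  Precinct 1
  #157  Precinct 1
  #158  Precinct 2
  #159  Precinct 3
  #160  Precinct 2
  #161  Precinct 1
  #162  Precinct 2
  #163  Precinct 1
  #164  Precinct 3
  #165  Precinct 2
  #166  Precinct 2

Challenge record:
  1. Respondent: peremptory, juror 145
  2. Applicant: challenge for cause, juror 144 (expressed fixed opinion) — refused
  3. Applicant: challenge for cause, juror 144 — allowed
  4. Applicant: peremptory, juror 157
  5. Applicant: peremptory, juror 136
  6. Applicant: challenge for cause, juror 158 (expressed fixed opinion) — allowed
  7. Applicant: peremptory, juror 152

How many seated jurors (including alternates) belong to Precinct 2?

5

Removed: #136, #144, #145, #152, #157, #158.
Seated (15 incl. alternates): #135, #137, #138, #139, #140, #141, #142, #143, #146, #147, #148, #149, #150, #151, #153.
Of those, in Precinct 2: #135, #138, #139, #146, #148 → 5.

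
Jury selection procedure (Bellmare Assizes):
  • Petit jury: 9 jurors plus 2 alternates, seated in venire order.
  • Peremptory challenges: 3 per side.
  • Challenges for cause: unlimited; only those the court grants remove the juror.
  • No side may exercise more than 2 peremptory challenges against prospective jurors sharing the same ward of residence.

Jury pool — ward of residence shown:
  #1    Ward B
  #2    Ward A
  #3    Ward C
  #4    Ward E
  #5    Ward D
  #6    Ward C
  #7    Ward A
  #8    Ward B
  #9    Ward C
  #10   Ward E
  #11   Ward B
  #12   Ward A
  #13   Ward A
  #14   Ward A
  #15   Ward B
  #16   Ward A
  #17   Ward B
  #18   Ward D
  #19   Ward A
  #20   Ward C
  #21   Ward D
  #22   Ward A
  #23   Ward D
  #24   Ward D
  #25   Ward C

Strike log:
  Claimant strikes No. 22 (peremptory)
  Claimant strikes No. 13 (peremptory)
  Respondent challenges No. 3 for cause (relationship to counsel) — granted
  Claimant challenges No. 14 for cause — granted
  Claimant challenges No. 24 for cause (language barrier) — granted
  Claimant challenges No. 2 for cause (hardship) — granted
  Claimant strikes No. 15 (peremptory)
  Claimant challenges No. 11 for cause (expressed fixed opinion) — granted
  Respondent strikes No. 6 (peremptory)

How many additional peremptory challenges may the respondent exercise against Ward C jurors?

Respondent peremptories so far: #6 — 1 of 3 used, 2 left overall.
Against Ward C: #6 — 1 used; per-ward cap 2 leaves 1.
Binding limit: min(2, 1) = 1.

1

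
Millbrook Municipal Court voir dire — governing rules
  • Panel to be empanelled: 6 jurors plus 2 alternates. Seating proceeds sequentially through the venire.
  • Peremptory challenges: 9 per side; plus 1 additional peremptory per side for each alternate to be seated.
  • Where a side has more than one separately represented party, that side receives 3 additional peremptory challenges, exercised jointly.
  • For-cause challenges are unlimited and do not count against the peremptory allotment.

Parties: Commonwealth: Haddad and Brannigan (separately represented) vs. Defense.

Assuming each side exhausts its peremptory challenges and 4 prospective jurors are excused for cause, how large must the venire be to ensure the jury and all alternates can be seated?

37

Seats to fill: 6 + 2 alternates = 8.
Peremptories — Commonwealth: 9 + 1×2 + 3 = 14; Defense: 9 + 1×2 = 11; total 25.
For-cause removals: 4.
Minimum venire: 8 + 25 + 4 = 37.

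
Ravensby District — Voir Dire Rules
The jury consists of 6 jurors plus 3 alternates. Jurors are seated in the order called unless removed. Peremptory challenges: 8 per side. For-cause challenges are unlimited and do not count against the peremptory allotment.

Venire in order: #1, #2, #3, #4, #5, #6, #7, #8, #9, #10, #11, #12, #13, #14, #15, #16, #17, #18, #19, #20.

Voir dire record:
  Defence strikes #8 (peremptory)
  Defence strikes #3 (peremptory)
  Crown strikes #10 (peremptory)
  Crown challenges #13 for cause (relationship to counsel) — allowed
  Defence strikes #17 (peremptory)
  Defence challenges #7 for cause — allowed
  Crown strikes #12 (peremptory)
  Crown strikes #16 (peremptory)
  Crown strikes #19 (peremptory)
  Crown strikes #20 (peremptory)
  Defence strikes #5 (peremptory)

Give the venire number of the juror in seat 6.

11

Removed: #3, #5, #7, #8, #10, #12, #13, #16, #17, #19, #20.
Seating in order: seats 1–6 → #1, #2, #4, #6, #9, #11; alternates → #14, #15, #18.
So seat 6 is #11.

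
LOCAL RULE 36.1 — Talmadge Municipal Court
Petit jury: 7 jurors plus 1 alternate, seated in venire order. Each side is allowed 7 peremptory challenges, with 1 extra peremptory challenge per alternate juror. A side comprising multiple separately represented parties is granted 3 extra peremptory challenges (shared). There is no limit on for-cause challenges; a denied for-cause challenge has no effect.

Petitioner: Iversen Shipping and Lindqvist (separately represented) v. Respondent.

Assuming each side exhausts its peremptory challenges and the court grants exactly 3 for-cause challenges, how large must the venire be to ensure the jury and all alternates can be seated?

Seats to fill: 7 + 1 alternates = 8.
Peremptories — Petitioner: 7 + 1×1 + 3 = 11; Respondent: 7 + 1×1 = 8; total 19.
For-cause removals: 3.
Minimum venire: 8 + 19 + 3 = 30.

30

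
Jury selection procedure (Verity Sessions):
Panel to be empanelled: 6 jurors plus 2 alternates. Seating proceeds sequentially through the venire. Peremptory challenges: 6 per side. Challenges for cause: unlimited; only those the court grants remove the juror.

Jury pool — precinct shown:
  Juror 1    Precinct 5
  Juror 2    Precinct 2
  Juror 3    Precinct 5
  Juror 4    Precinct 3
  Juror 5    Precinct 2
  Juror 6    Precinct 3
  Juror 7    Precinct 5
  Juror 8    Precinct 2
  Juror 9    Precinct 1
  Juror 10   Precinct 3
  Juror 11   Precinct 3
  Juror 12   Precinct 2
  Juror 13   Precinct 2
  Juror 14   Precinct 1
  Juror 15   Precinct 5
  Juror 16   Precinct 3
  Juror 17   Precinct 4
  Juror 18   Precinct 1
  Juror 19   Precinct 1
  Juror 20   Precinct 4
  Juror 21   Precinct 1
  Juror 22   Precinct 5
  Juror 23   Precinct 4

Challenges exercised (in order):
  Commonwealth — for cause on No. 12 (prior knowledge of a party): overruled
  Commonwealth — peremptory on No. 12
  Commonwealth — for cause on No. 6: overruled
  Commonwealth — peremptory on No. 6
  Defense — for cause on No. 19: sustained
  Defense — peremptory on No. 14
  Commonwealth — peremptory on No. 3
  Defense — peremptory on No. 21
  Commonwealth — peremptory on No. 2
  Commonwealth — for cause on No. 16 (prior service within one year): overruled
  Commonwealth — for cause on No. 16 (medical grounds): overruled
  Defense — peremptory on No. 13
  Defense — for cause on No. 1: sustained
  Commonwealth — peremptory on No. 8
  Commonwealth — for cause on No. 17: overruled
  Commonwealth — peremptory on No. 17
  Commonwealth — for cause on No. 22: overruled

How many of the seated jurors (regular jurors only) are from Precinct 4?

0

Removed: #1, #2, #3, #6, #8, #12, #13, #14, #17, #19, #21.
Seated jurors 1–6: #4, #5, #7, #9, #10, #11 (alternates #15, #16 not counted).
None of those are in Precinct 4 → 0.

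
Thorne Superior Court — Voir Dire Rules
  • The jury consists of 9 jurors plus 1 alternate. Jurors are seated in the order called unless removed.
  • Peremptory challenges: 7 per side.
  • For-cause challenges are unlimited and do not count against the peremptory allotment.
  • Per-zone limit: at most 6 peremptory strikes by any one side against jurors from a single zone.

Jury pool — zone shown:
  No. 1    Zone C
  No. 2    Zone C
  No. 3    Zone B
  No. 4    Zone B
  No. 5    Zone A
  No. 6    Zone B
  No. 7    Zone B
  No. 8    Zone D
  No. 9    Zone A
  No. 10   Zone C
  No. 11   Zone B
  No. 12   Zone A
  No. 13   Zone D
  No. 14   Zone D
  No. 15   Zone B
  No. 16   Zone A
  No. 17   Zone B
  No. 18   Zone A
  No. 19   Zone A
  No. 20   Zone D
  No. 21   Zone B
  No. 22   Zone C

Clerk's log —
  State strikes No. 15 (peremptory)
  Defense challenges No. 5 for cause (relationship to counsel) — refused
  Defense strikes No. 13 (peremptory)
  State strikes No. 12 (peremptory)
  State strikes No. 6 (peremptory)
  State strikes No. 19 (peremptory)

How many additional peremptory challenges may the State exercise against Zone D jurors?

3

State peremptories so far: #15, #12, #6, #19 — 4 of 7 used, 3 left overall.
Against Zone D: none yet — per-zone cap 6 leaves 6.
Binding limit: min(3, 6) = 3.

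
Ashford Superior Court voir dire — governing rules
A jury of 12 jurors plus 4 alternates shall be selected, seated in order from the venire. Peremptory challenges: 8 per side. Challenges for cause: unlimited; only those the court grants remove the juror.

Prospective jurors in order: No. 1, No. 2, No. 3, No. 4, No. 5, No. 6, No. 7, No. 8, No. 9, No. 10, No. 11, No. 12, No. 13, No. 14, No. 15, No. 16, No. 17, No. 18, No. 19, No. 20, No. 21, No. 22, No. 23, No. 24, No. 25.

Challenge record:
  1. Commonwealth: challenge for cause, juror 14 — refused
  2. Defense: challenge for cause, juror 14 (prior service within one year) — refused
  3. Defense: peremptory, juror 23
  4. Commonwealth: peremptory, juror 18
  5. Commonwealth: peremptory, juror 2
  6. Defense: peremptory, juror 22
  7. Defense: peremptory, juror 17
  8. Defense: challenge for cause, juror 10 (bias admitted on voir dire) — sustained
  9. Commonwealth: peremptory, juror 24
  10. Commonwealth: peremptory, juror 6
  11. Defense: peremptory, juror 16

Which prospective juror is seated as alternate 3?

21

Removed: #2, #6, #10, #16, #17, #18, #22, #23, #24. (#14 stays — for-cause denied.)
Seating in order: seats 1–12 → #1, #3, #4, #5, #7, #8, #9, #11, #12, #13, #14, #15; alternates → #19, #20, #21, #25.
So alternate 3 is #21.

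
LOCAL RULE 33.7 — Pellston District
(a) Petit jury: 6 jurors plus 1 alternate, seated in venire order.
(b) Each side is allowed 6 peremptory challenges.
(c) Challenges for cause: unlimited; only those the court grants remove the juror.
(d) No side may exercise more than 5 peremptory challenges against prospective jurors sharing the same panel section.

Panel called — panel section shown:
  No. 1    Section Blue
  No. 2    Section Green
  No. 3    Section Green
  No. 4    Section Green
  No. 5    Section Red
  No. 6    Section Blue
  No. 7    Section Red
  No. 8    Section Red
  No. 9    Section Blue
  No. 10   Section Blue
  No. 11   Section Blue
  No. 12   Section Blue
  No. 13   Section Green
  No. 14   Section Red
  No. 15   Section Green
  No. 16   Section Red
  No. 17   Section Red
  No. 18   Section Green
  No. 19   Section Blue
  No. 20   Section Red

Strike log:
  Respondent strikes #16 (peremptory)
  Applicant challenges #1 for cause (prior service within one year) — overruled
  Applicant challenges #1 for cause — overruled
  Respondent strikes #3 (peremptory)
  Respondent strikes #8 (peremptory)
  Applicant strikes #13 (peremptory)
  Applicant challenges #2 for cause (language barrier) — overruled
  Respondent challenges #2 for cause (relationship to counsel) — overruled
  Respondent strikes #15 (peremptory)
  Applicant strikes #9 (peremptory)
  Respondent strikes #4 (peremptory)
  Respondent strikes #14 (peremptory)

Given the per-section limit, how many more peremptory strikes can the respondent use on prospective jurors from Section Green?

Respondent peremptories so far: #16, #3, #8, #15, #4, #14 — 6 of 6 used, 0 left overall.
Against Section Green: #3, #15, #4 — 3 used; per-section cap 5 leaves 2.
Binding limit: min(0, 2) = 0.

0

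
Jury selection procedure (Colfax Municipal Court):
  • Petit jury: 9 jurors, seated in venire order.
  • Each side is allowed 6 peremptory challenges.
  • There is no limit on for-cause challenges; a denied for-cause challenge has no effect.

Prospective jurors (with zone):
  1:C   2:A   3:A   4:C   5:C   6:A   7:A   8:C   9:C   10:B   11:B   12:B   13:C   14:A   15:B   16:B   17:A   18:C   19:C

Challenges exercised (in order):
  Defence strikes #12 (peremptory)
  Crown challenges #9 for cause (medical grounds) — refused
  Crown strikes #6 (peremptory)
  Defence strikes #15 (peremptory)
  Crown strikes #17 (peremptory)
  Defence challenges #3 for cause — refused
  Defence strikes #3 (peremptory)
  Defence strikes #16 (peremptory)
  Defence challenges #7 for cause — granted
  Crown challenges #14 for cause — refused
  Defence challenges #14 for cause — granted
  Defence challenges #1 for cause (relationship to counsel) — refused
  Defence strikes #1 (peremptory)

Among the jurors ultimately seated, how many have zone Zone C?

Removed: #1, #3, #6, #7, #12, #14, #15, #16, #17.
Seated jurors 1–9: #2, #4, #5, #8, #9, #10, #11, #13, #18.
Of those, in Zone C: #4, #5, #8, #9, #13, #18 → 6.

6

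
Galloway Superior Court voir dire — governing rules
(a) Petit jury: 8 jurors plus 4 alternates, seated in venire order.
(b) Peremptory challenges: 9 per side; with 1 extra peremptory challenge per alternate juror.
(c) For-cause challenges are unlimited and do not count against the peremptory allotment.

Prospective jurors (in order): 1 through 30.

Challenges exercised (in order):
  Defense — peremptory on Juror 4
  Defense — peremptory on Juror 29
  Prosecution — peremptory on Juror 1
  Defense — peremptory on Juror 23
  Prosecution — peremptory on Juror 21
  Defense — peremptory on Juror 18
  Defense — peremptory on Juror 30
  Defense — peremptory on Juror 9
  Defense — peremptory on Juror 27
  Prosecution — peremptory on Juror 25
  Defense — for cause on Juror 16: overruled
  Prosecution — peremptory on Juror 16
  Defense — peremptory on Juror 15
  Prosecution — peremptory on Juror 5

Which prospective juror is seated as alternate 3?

Removed: #1, #4, #5, #9, #15, #16, #18, #21, #23, #25, #27, #29, #30.
Filling seats in venire order through position 11: #2, #3, #6, #7, #8, #10, #11, #12, #13, #14, #17.
So alternate 3 is #17.

17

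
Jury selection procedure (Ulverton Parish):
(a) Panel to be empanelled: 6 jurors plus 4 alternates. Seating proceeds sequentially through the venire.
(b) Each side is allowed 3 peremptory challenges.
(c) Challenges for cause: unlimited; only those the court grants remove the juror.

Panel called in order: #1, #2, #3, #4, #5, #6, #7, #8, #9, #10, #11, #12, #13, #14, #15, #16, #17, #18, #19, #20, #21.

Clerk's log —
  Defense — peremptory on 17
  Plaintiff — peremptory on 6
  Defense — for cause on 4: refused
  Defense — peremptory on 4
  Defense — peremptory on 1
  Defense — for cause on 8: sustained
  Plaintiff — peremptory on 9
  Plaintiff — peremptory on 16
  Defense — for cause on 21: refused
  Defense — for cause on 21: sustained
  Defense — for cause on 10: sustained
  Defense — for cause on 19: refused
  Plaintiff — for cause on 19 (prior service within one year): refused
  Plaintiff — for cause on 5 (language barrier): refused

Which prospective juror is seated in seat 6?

Removed: #1, #4, #6, #8, #9, #10, #16, #17, #21. (#5, #19 stay — for-cause denied.)
Filling seats in venire order through position 6: #2, #3, #5, #7, #11, #12.
So seat 6 is #12.

12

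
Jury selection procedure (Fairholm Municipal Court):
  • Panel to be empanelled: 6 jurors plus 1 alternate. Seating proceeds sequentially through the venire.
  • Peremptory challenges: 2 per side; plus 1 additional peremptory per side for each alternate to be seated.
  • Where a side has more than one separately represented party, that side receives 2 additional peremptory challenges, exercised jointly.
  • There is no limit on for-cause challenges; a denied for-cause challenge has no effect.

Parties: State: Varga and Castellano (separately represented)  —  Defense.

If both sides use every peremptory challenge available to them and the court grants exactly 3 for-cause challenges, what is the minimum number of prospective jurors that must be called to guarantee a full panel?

18

Seats to fill: 6 + 1 alternates = 7.
Peremptories — State: 2 + 1×1 + 2 = 5; Defense: 2 + 1×1 = 3; total 8.
For-cause removals: 3.
Minimum venire: 7 + 8 + 3 = 18.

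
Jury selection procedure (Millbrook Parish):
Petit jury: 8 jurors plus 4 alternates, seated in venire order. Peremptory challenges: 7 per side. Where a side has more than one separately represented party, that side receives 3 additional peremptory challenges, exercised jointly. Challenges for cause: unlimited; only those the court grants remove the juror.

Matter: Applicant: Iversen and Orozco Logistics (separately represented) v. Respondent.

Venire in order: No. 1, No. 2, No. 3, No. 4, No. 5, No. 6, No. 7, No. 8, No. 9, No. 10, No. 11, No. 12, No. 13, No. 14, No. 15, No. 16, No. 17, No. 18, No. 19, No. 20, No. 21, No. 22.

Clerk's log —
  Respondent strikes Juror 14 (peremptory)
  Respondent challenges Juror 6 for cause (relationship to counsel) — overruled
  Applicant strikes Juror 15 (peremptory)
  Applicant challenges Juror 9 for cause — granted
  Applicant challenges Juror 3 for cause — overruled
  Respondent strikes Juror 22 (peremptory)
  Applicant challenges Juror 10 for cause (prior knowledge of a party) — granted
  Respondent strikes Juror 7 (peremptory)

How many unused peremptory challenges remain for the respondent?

Respondent allotment: 7.
Respondent peremptories used: #14, #22, #7 — 3 (the for-cause on #6 doesn't count).
Remaining: 7 − 3 = 4.

4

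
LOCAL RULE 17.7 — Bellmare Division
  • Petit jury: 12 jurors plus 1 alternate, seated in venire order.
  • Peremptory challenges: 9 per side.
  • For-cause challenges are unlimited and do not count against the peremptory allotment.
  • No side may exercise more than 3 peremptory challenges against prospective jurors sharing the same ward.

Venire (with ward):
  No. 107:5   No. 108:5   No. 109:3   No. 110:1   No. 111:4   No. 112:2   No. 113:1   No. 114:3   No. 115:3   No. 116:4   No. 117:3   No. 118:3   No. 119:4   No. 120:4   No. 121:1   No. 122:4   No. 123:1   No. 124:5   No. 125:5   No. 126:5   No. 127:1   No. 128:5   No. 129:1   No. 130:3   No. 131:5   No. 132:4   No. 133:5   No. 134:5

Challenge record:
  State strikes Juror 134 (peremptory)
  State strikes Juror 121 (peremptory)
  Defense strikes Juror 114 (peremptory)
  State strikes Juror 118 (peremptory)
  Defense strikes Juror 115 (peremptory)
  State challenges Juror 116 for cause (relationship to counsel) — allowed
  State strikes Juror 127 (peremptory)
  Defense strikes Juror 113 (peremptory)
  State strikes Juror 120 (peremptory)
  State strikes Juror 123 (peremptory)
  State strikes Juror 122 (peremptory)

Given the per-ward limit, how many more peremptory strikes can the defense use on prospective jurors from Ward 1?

2

Defense peremptories so far: #114, #115, #113 — 3 of 9 used, 6 left overall.
Against Ward 1: #113 — 1 used; per-ward cap 3 leaves 2.
Binding limit: min(6, 2) = 2.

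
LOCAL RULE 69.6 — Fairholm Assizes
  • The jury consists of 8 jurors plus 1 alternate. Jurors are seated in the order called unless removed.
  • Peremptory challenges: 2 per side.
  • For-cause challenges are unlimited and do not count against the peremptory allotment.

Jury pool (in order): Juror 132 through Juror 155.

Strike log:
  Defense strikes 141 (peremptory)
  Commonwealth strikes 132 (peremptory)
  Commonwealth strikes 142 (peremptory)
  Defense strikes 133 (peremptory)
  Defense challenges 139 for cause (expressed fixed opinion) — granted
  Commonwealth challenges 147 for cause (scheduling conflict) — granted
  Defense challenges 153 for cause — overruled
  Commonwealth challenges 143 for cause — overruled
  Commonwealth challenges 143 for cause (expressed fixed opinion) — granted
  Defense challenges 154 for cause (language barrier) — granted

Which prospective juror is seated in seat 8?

145

Removed: #132, #133, #139, #141, #142, #143, #147, #154. (#153 stays — for-cause denied.)
Seating in order: seats 1–8 → #134, #135, #136, #137, #138, #140, #144, #145; alternates → #146.
So seat 8 is #145.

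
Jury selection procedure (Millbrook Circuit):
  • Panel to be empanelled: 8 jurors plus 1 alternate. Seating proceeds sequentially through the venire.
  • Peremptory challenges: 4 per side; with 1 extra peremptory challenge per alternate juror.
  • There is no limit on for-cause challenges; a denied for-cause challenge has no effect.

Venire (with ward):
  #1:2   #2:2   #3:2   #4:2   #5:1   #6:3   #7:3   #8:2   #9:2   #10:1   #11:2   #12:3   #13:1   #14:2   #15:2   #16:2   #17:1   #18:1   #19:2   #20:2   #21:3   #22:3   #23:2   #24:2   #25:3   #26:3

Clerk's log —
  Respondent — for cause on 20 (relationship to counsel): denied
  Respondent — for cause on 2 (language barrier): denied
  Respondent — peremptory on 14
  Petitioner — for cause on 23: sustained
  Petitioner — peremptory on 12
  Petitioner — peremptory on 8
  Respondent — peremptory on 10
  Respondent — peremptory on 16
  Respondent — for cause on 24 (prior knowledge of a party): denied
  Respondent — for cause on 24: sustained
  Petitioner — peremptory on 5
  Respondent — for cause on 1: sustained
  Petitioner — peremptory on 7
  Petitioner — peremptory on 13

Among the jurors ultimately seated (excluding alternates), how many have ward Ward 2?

Removed: #1, #5, #7, #8, #10, #12, #13, #14, #16, #23, #24.
Seated jurors 1–8: #2, #3, #4, #6, #9, #11, #15, #17 (alternates #18 not counted).
Of those, in Ward 2: #2, #3, #4, #9, #11, #15 → 6.

6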